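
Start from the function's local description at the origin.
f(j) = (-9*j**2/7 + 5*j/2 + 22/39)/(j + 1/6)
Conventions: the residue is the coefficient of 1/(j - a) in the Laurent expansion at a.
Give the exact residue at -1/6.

At the order-1 pole -1/6 set g(j) = (j - (-1/6))*f(j) = -9*j**2/7 + 5*j/2 + 22/39.
Simple pole: residue = g(a) at a = -1/6, which is 61/546.

The residue is 61/546.


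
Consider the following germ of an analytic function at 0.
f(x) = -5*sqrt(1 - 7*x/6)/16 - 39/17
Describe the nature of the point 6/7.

The point is an algebraic (square-root) branch point.

The term (-5/16)*sqrt(1 - x/(6/7)) has argument 1 - 6/7/(6/7) = 0 at 6/7: a square-root (algebraic, two-sheeted) branch point; the remaining terms are analytic or single-valued there.


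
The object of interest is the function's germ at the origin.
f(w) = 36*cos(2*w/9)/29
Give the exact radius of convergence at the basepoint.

The factor cos(2*w/9) is entire and contributes no finite singular point.
The polynomial part has no poles.
No finite singular points: the Taylor series at 0 converges everywhere.

The radius of convergence is infinite.


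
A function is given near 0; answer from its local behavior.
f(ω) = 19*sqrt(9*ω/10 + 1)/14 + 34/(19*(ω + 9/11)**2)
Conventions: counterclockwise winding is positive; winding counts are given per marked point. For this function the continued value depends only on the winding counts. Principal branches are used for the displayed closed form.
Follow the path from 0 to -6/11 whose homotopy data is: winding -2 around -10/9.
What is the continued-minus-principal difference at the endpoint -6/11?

Continued minus principal equals 0.

The rational part is single-valued and drops out of the difference; each branch term changes only by its own monodromy.
(19/14)*sqrt(1 - ω/(-10/9)): winding -2 is even, the square root returns to the same sheet, contribution 0.
Summing the contributions at ω = -6/11 gives 0.


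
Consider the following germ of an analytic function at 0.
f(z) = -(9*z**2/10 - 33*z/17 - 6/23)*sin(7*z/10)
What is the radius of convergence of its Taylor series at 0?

The radius of convergence is infinite.

The factor -sin(7*z/10) is entire and contributes no finite singular point.
The polynomial part has no poles.
No finite singular points: the Taylor series at 0 converges everywhere.


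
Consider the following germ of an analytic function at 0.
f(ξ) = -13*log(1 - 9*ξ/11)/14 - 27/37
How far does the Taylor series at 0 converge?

The radius of convergence is 11/9.

Branch term (-13/14)*log(1 - ξ/(11/9)): its argument vanishes at ξ = 11/9, a logarithmic branch point, modulus 11/9.
The radius of convergence is the smallest modulus among the singular points: 11/9.


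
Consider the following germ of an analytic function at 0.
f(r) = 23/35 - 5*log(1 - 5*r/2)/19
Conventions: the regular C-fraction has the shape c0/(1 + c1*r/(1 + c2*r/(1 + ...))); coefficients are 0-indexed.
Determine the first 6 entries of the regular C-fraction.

Taylor coefficients (expand at 0): a_0 = 23/35, a_1 = 25/38, a_2 = 125/152, a_3 = 625/456, a_4 = 3125/1216, a_5 = 3125/608.
c0 = a_0 = 23/35. Peel one level at a time: if S = 1 + c*r/S' with S'(0) = 1, then c is the r-coefficient of S and S' = c*r/(S - 1).
S_1 = c0/f = 1 + (-875/874)*r + (-380625/1527752)*r^2 + ...; c1 = -875/874.
S_2 = c1*r/(S_1 - 1) = 1 + (-435/1748)*r + (-25/48)*r^2 + ...; c2 = -435/1748.
S_3 = c2*r/(S_2 - 1) = 1 + (-2185/1044)*r + (120175/68121)*r^2 + ...; c3 = -2185/1044.
S_4 = c3*r/(S_3 - 1) = 1 + (220/261)*r + (-5/12)*r^2 + ...; c4 = 220/261.
S_5 = c4*r/(S_4 - 1) = 1 + (87/176)*r + ...; c5 = 87/176.

The regular C-fraction coefficients are [23/35, -875/874, -435/1748, -2185/1044, 220/261, 87/176].


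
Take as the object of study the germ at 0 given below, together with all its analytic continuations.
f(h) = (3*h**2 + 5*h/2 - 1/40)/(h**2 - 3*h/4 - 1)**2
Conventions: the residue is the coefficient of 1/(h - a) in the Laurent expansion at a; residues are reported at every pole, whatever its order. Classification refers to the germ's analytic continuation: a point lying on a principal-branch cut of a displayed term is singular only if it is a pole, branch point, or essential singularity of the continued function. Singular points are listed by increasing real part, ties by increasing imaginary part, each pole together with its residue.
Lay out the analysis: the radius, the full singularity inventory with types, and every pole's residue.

Radius of convergence at 0: -3/8 + (1/8)*sqrt(73).
At 3/8 - (1/8)*sqrt(73): a pole of order 2; residue -(1336/26645)*sqrt(73).
At 3/8 + (1/8)*sqrt(73): a pole of order 2; residue (1336/26645)*sqrt(73).

Denominator factor (h**2 - 3*h/4 - 1)^2: discriminant 73/16, real irrational roots 3/8 + (1/8)*sqrt(73) and 3/8 - (1/8)*sqrt(73); poles of order 2, moduli 3/8 + (1/8)*sqrt(73) and -3/8 + (1/8)*sqrt(73).
The radius of convergence is the smallest modulus among the singular points: -3/8 + (1/8)*sqrt(73).
The factor h**2 - 3*h/4 - 1 splits as (h - a)(h - a') with a = 3/8 - (1/8)*sqrt(73), a' = 3/8 + (1/8)*sqrt(73). At the order-2 pole a set g(h) = (h - a)^2*f(h) = [3*h**2 + 5*h/2 - 1/40] / (h - a')^2.
Order-2 pole: residue = g'(a); g'(3/8 - (1/8)*sqrt(73)) = -(1336/26645)*sqrt(73), so the residue is -(1336/26645)*sqrt(73).
The factor h**2 - 3*h/4 - 1 splits as (h - a)(h - a') with a = 3/8 + (1/8)*sqrt(73), a' = 3/8 - (1/8)*sqrt(73). At the order-2 pole a set g(h) = (h - a)^2*f(h) = [3*h**2 + 5*h/2 - 1/40] / (h - a')^2.
Order-2 pole: residue = g'(a); g'(3/8 + (1/8)*sqrt(73)) = (1336/26645)*sqrt(73), so the residue is (1336/26645)*sqrt(73).
List the singular points by increasing real part (a conjugate pair: the negative imaginary part first).


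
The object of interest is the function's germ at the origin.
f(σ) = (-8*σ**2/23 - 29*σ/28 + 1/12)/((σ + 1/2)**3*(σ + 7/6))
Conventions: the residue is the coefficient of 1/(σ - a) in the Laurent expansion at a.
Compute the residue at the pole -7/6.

The residue is -4065/1472.

At the order-1 pole -7/6 set g(σ) = (σ - (-7/6))*f(σ) = (-8*σ**2/23 - 29*σ/28 + 1/12)/(σ + 1/2)**3.
Simple pole: residue = g(a) at a = -7/6, which is -4065/1472.


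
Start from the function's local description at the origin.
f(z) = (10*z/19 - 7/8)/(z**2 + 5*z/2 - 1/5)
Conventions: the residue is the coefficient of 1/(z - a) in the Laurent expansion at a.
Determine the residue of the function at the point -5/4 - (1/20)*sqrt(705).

The residue is 5/19 + (233/10716)*sqrt(705).

The factor z**2 + 5*z/2 - 1/5 splits as (z - a)(z - a') with a = -5/4 - (1/20)*sqrt(705), a' = -5/4 + (1/20)*sqrt(705). At the order-1 pole a set g(z) = (z - a)*f(z) = [10*z/19 - 7/8] / (z - a').
Simple pole: residue = g(a) at a = -5/4 - (1/20)*sqrt(705), which is 5/19 + (233/10716)*sqrt(705).


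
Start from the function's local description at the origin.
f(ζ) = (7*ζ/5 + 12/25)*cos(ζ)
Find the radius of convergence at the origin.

The radius of convergence is infinite.

The factor cos(ζ) is entire and contributes no finite singular point.
The polynomial part has no poles.
No finite singular points: the Taylor series at 0 converges everywhere.


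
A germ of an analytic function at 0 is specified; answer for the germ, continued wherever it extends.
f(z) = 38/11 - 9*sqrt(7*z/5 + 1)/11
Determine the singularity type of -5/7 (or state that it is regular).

The point is an algebraic (square-root) branch point.

The term (-9/11)*sqrt(1 - z/(-5/7)) has argument 1 - -5/7/(-5/7) = 0 at -5/7: a square-root (algebraic, two-sheeted) branch point; the remaining terms are analytic or single-valued there.


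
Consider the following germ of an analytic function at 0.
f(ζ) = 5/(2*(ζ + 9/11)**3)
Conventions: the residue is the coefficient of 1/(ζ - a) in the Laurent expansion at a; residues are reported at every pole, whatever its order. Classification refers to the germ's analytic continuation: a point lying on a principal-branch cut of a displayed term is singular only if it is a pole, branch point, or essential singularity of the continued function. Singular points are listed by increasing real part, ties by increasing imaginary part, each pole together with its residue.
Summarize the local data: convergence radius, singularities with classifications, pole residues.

Radius of convergence at 0: 9/11.
At -9/11: a pole of order 3; residue 0.

Denominator factor (ζ + 9/11)^3: pole of order 3 at -9/11, modulus 9/11.
The radius of convergence is the smallest modulus among the singular points: 9/11.
At the order-3 pole -9/11 set g(ζ) = (ζ - (-9/11))^3*f(ζ) = 5/2.
Order-3 pole: residue = g''(a)/2; g''(-9/11) = 0, so the residue is 0.


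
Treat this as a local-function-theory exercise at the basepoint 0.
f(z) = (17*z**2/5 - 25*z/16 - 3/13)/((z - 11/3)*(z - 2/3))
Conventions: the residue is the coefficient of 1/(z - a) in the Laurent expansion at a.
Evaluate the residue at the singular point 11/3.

The residue is 372071/28080.

At the order-1 pole 11/3 set g(z) = (z - (11/3))*f(z) = (17*z**2/5 - 25*z/16 - 3/13)/(z - 2/3).
Simple pole: residue = g(a) at a = 11/3, which is 372071/28080.


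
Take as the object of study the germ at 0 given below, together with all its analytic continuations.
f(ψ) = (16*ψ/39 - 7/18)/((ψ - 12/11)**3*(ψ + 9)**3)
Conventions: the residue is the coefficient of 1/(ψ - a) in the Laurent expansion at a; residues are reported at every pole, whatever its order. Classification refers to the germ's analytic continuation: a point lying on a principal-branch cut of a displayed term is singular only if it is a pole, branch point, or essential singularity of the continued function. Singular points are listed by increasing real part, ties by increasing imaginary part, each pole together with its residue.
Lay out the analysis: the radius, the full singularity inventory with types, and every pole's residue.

Radius of convergence at 0: 12/11.
At -9: a pole of order 3; residue 75796457/657172680489.
At 12/11: a pole of order 3; residue -75796457/657172680489.

Denominator factor (ψ - 12/11)^3: pole of order 3 at 12/11, modulus 12/11.
Denominator factor (ψ + 9)^3: pole of order 3 at -9, modulus 9.
The radius of convergence is the smallest modulus among the singular points: 12/11.
At the order-3 pole -9 set g(ψ) = (ψ - (-9))^3*f(ψ) = (16*ψ/39 - 7/18)/(ψ - 12/11)**3.
Order-3 pole: residue = g''(a)/2; g''(-9) = 151592914/657172680489, so the residue is 75796457/657172680489.
At the order-3 pole 12/11 set g(ψ) = (ψ - (12/11))^3*f(ψ) = (16*ψ/39 - 7/18)/(ψ + 9)**3.
Order-3 pole: residue = g''(a)/2; g''(12/11) = -151592914/657172680489, so the residue is -75796457/657172680489.
List the singular points by increasing real part (a conjugate pair: the negative imaginary part first).


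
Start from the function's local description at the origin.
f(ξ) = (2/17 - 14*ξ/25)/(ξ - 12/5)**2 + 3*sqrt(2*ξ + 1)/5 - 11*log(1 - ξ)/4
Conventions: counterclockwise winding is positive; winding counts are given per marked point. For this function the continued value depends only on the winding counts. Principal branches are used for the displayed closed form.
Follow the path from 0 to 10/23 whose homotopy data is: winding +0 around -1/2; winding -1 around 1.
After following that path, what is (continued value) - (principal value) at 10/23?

The rational part is single-valued and drops out of the difference; each branch term changes only by its own monodromy.
(-11/4)*log(1 - ξ/(1)): each positive loop around 1 adds 2*pi*i to the log, so winding -1 contributes (-11/4)*(-1)*2*pi*i = (11/2)*pi*i.
(3/5)*sqrt(1 - ξ/(-1/2)): winding +0 is even, the square root returns to the same sheet, contribution 0.
Summing the contributions at ξ = 10/23 gives (11/2)*pi*i.

Continued minus principal equals (11/2)*pi*i.


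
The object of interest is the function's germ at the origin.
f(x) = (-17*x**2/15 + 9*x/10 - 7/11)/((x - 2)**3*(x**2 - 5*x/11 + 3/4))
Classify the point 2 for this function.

The denominator factor x - 2 vanishes at 2 and appears to the power 3; the numerator there equals -556/165, nonzero, and no other factor vanishes.
Hence a pole whose order is the multiplicity, 3.

The point is a pole of order 3.


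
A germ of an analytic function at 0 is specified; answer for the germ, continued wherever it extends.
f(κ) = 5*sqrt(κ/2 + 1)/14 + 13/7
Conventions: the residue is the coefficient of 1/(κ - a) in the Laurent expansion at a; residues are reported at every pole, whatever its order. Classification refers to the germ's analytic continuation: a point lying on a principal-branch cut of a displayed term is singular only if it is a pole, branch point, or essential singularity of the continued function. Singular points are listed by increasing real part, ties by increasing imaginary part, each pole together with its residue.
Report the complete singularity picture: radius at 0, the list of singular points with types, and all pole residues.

Radius of convergence at 0: 2.
At -2: an algebraic (square-root) branch point.

Branch term (5/14)*sqrt(1 - κ/(-2)): its argument vanishes at κ = -2, a square-root branch point, modulus 2.
The radius of convergence is the smallest modulus among the singular points: 2.


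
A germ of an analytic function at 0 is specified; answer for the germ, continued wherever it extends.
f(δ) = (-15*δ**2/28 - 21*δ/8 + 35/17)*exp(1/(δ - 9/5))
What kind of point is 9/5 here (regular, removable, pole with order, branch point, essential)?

The point is an essential singularity.

The exponent 1/(δ - (9/5)) has a pole at 9/5, so exp(1/(δ - (9/5))) takes every nonzero value near it: an essential singularity (not a pole of any order).


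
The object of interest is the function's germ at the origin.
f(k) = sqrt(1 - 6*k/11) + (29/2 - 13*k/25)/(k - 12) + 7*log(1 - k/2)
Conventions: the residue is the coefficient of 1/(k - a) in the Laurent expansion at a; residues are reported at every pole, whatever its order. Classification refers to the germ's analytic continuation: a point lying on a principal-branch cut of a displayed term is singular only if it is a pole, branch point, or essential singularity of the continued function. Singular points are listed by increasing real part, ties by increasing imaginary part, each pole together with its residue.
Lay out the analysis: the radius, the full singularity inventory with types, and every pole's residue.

Radius of convergence at 0: 11/6.
At 11/6: an algebraic (square-root) branch point.
At 2: a logarithmic branch point.
At 12: a pole of order 1; residue 413/50.

Denominator factor (k - 12): pole of order 1 at 12, modulus 12.
Branch term (7)*log(1 - k/(2)): its argument vanishes at k = 2, a logarithmic branch point, modulus 2.
Branch term (1)*sqrt(1 - k/(11/6)): its argument vanishes at k = 11/6, a square-root branch point, modulus 11/6.
The radius of convergence is the smallest modulus among the singular points: 11/6.
The branch terms are analytic at 12 and contribute nothing to the residue; only the rational part matters.
At the order-1 pole 12 set g(k) = (k - (12))*(rational part) = 29/2 - 13*k/25.
Simple pole: residue = g(a) at a = 12, which is 413/50.
List the singular points by increasing real part (a conjugate pair: the negative imaginary part first).


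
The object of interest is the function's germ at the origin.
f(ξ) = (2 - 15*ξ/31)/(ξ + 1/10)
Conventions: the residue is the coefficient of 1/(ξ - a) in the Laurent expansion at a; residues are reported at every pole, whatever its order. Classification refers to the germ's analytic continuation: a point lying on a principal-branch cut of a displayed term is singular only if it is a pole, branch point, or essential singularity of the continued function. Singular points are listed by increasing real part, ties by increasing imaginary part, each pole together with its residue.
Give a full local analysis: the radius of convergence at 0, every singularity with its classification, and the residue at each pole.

Radius of convergence at 0: 1/10.
At -1/10: a pole of order 1; residue 127/62.

Denominator factor (ξ + 1/10): pole of order 1 at -1/10, modulus 1/10.
The radius of convergence is the smallest modulus among the singular points: 1/10.
At the order-1 pole -1/10 set g(ξ) = (ξ - (-1/10))*f(ξ) = 2 - 15*ξ/31.
Simple pole: residue = g(a) at a = -1/10, which is 127/62.


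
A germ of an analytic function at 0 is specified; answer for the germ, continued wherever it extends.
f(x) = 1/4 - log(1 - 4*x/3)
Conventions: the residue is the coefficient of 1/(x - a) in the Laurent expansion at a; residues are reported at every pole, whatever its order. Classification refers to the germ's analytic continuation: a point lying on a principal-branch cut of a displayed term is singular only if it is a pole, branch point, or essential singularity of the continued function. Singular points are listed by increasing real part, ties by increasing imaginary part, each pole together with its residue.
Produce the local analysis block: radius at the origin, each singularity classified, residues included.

Radius of convergence at 0: 3/4.
At 3/4: a logarithmic branch point.

Branch term (-1)*log(1 - x/(3/4)): its argument vanishes at x = 3/4, a logarithmic branch point, modulus 3/4.
The radius of convergence is the smallest modulus among the singular points: 3/4.


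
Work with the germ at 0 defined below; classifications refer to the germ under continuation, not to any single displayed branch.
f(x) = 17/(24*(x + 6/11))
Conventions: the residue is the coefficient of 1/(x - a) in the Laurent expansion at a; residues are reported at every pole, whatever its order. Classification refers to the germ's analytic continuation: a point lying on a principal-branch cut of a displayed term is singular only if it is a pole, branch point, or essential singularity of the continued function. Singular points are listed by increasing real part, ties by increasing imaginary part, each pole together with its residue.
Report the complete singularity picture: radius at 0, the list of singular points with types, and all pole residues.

Denominator factor (x + 6/11): pole of order 1 at -6/11, modulus 6/11.
The radius of convergence is the smallest modulus among the singular points: 6/11.
At the order-1 pole -6/11 set g(x) = (x - (-6/11))*f(x) = 17/24.
Simple pole: residue = g(a) at a = -6/11, which is 17/24.

Radius of convergence at 0: 6/11.
At -6/11: a pole of order 1; residue 17/24.


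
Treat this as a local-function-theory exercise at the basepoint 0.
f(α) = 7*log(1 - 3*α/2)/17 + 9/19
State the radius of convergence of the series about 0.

The radius of convergence is 2/3.

Branch term (7/17)*log(1 - α/(2/3)): its argument vanishes at α = 2/3, a logarithmic branch point, modulus 2/3.
The radius of convergence is the smallest modulus among the singular points: 2/3.


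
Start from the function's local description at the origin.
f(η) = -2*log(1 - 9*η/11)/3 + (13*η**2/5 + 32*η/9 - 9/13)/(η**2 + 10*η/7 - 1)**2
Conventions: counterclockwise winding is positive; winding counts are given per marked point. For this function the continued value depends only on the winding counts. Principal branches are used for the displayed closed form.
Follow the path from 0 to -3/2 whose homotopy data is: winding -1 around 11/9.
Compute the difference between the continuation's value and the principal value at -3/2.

Continued minus principal equals (4/3)*pi*i.

The rational part is single-valued and drops out of the difference; each branch term changes only by its own monodromy.
(-2/3)*log(1 - η/(11/9)): each positive loop around 11/9 adds 2*pi*i to the log, so winding -1 contributes (-2/3)*(-1)*2*pi*i = (4/3)*pi*i.
Summing the contributions at η = -3/2 gives (4/3)*pi*i.


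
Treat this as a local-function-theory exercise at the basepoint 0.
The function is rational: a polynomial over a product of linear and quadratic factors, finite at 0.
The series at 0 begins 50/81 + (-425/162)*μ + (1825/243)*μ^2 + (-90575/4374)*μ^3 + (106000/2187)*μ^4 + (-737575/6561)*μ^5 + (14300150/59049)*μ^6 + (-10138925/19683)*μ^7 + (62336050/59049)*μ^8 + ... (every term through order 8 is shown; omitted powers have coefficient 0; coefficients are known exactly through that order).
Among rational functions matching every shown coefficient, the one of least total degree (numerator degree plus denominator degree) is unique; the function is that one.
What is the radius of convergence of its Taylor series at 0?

The radius of convergence is 3/5.

No rational of total degree below 7 reproduces all 9 coefficients; solving the [1/6] Pade equations on them gives f(μ) = (3*μ/10 - 2/15)/((μ - 1)**3*(μ + 3/5)**3), whose expansion matches every shown term.
Denominator factor (μ - 1)^3: pole of order 3 at 1, modulus 1.
Denominator factor (μ + 3/5)^3: pole of order 3 at -3/5, modulus 3/5.
The radius of convergence is the smallest modulus among the singular points: 3/5.


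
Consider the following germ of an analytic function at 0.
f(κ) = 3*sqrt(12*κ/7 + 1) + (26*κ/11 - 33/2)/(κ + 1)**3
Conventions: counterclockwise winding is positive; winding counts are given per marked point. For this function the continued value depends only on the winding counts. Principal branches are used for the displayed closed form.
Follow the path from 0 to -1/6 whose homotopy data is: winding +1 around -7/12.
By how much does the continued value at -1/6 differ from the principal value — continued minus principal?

The rational part is single-valued and drops out of the difference; each branch term changes only by its own monodromy.
(3)*sqrt(1 - κ/(-7/12)): winding +1 is odd, the square root flips sign, contributing -2*(3)*sqrt(1 - (-1/6)/(-7/12)) = -2*(3)*sqrt(5/7) = -(6/7)*sqrt(35).
Summing the contributions at κ = -1/6 gives -(6/7)*sqrt(35).

Continued minus principal equals -(6/7)*sqrt(35).


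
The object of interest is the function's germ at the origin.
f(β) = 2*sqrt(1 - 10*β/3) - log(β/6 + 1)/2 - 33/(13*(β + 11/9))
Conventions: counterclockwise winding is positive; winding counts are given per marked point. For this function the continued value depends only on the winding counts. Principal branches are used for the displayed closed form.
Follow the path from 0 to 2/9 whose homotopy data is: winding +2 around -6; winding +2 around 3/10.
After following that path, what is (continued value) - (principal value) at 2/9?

The rational part is single-valued and drops out of the difference; each branch term changes only by its own monodromy.
(2)*sqrt(1 - β/(3/10)): winding +2 is even, the square root returns to the same sheet, contribution 0.
(-1/2)*log(1 - β/(-6)): each positive loop around -6 adds 2*pi*i to the log, so winding +2 contributes (-1/2)*(2)*2*pi*i = -(2)*pi*i.
Summing the contributions at β = 2/9 gives -(2)*pi*i.

Continued minus principal equals -(2)*pi*i.


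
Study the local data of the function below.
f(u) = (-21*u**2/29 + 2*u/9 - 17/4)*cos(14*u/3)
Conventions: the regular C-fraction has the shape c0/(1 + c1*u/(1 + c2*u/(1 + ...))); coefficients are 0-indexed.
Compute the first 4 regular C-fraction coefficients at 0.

Taylor coefficients (expand at 0): a_0 = -17/4, a_1 = 2/9, a_2 = 23779/522, a_3 = -196/81.
c0 = a_0 = -17/4. Peel one level at a time: if S = 1 + c*u/S' with S'(0) = 1, then c is the u-coefficient of S and S' = c*u/(S - 1).
S_1 = c0/f = 1 + (8/153)*u + (7278230/678861)*u^2 + ...; c1 = 8/153.
S_2 = c1*u/(S_1 - 1) = 1 + (-3639115/17748)*u + (5090286257/121104)*u^2 + ...; c2 = -3639115/17748.
S_3 = c2*u/(S_2 - 1) = 1 + (86534866369/422137340)*u + ...; c3 = 86534866369/422137340.

The regular C-fraction coefficients are [-17/4, 8/153, -3639115/17748, 86534866369/422137340].


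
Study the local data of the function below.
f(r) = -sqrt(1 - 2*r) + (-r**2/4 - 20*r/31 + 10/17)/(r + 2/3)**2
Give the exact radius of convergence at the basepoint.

Denominator factor (r + 2/3)^2: pole of order 2 at -2/3, modulus 2/3.
Branch term (-1)*sqrt(1 - r/(1/2)): its argument vanishes at r = 1/2, a square-root branch point, modulus 1/2.
The radius of convergence is the smallest modulus among the singular points: 1/2.

The radius of convergence is 1/2.


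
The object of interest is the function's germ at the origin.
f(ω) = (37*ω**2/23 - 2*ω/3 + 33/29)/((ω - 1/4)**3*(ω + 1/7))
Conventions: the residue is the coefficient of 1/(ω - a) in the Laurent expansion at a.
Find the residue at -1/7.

The residue is -55610240/2663331.

At the order-1 pole -1/7 set g(ω) = (ω - (-1/7))*f(ω) = (37*ω**2/23 - 2*ω/3 + 33/29)/(ω - 1/4)**3.
Simple pole: residue = g(a) at a = -1/7, which is -55610240/2663331.


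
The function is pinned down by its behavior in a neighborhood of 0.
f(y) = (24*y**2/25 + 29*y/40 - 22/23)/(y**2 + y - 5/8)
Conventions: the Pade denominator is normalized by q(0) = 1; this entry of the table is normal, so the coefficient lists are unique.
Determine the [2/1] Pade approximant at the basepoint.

The Pade approximant has numerator coefficients [176/115, -1365103/614675, 59651/3073375]; denominator coefficients [1, -12257/5345].

Taylor coefficients needed (expand at 0): a_0 = 176/115, a_1 = 741/575, a_2 = 8552/2875, a_3 = 98056/14375.
Write the denominator as Q(y) = 1 + q1*y. Requiring Q*f - P = O(y^4) with deg P <= 2 kills the coefficients of y^3..y^3 in Q*f:
  y^3: a_3 + q1*a_2 = 0, i.e. 98056/14375 + (8552/2875)*q1 = 0.
Solving this linear system: q1 = -12257/5345.
The numerator is Q*f truncated at degree 2: P0 = a_0 = 176/115; P1 = a_1 + q1*a_0 = -1365103/614675; P2 = a_2 + q1*a_1 = 59651/3073375.


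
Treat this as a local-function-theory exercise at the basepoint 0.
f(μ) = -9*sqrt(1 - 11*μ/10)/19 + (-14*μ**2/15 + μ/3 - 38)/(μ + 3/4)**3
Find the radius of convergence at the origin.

The radius of convergence is 3/4.

Denominator factor (μ + 3/4)^3: pole of order 3 at -3/4, modulus 3/4.
Branch term (-9/19)*sqrt(1 - μ/(10/11)): its argument vanishes at μ = 10/11, a square-root branch point, modulus 10/11.
The radius of convergence is the smallest modulus among the singular points: 3/4.


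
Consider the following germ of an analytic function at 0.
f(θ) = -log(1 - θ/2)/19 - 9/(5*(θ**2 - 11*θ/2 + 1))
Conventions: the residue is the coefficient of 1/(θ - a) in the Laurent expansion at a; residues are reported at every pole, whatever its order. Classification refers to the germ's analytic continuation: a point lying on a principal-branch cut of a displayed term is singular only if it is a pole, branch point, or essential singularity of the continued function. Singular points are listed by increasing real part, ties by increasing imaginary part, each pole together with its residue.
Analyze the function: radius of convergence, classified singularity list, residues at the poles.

Denominator factor (θ**2 - 11*θ/2 + 1): discriminant 105/4, real irrational roots 11/4 + (1/4)*sqrt(105) and 11/4 - (1/4)*sqrt(105); poles of order 1, moduli 11/4 + (1/4)*sqrt(105) and 11/4 - (1/4)*sqrt(105).
Branch term (-1/19)*log(1 - θ/(2)): its argument vanishes at θ = 2, a logarithmic branch point, modulus 2.
The radius of convergence is the smallest modulus among the singular points: 11/4 - (1/4)*sqrt(105).
The branch term is analytic at 11/4 - (1/4)*sqrt(105) and contributes nothing to the residue; only the rational part matters.
The factor θ**2 - 11*θ/2 + 1 splits as (θ - a)(θ - a') with a = 11/4 - (1/4)*sqrt(105), a' = 11/4 + (1/4)*sqrt(105). At the order-1 pole a set g(θ) = (θ - a)*(rational part) = [-9/5] / (θ - a').
Simple pole: residue = g(a) at a = 11/4 - (1/4)*sqrt(105), which is (6/175)*sqrt(105).
The branch term is analytic at 11/4 + (1/4)*sqrt(105) and contributes nothing to the residue; only the rational part matters.
The factor θ**2 - 11*θ/2 + 1 splits as (θ - a)(θ - a') with a = 11/4 + (1/4)*sqrt(105), a' = 11/4 - (1/4)*sqrt(105). At the order-1 pole a set g(θ) = (θ - a)*(rational part) = [-9/5] / (θ - a').
Simple pole: residue = g(a) at a = 11/4 + (1/4)*sqrt(105), which is -(6/175)*sqrt(105).
List the singular points by increasing real part (a conjugate pair: the negative imaginary part first).

Radius of convergence at 0: 11/4 - (1/4)*sqrt(105).
At 11/4 - (1/4)*sqrt(105): a pole of order 1; residue (6/175)*sqrt(105).
At 2: a logarithmic branch point.
At 11/4 + (1/4)*sqrt(105): a pole of order 1; residue -(6/175)*sqrt(105).


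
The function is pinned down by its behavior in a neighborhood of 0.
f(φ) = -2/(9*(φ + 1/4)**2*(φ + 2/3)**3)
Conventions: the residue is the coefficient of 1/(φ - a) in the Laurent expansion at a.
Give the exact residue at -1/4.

The residue is 13824/625.

At the order-2 pole -1/4 set g(φ) = (φ - (-1/4))^2*f(φ) = -2/(9*(φ + 2/3)**3).
Order-2 pole: residue = g'(a); g'(-1/4) = 13824/625, so the residue is 13824/625.


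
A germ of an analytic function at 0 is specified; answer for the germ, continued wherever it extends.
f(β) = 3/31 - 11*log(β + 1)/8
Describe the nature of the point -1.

The term (-11/8)*log(1 - β/(-1)) has argument 1 - -1/(-1) = 0 at -1: a logarithmic (infinitely-sheeted) branch point; the remaining terms are analytic or single-valued there.

The point is a logarithmic branch point.


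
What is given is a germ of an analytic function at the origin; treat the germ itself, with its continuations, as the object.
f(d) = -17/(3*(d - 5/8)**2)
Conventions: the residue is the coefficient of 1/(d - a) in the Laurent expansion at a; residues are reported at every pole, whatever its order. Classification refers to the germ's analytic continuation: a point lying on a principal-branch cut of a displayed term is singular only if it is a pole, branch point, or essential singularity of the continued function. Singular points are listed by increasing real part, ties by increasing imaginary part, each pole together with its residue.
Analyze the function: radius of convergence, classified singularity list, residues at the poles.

Radius of convergence at 0: 5/8.
At 5/8: a pole of order 2; residue 0.

Denominator factor (d - 5/8)^2: pole of order 2 at 5/8, modulus 5/8.
The radius of convergence is the smallest modulus among the singular points: 5/8.
At the order-2 pole 5/8 set g(d) = (d - (5/8))^2*f(d) = -17/3.
Order-2 pole: residue = g'(a); g'(5/8) = 0, so the residue is 0.


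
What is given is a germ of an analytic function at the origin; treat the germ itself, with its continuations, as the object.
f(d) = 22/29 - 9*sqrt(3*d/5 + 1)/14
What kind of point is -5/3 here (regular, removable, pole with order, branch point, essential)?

The term (-9/14)*sqrt(1 - d/(-5/3)) has argument 1 - -5/3/(-5/3) = 0 at -5/3: a square-root (algebraic, two-sheeted) branch point; the remaining terms are analytic or single-valued there.

The point is an algebraic (square-root) branch point.


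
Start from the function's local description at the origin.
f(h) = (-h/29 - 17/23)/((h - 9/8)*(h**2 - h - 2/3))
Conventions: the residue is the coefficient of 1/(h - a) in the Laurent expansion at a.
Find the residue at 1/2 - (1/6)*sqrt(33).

The residue is -49812/67367 + (64588/741037)*sqrt(33).

The factor h**2 - h - 2/3 splits as (h - a)(h - a') with a = 1/2 - (1/6)*sqrt(33), a' = 1/2 + (1/6)*sqrt(33). At the order-1 pole a set g(h) = (h - a)*f(h) = [(-h/29 - 17/23)/(h - 9/8)] / (h - a').
Simple pole: residue = g(a) at a = 1/2 - (1/6)*sqrt(33), which is -49812/67367 + (64588/741037)*sqrt(33).


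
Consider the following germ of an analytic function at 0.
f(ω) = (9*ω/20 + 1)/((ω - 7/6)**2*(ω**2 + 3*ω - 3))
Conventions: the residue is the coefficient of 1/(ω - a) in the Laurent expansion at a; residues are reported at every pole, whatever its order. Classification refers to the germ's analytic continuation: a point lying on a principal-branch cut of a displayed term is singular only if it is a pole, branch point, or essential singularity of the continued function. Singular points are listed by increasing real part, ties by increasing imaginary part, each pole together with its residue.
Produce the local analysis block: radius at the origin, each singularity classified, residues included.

Radius of convergence at 0: -3/2 + (1/2)*sqrt(21).
At -3/2 - (1/2)*sqrt(21): a pole of order 1; residue 47277/44890 - (71787/314230)*sqrt(21).
At -3/2 + (1/2)*sqrt(21): a pole of order 1; residue 47277/44890 + (71787/314230)*sqrt(21).
At 7/6: a pole of order 2; residue -47277/22445.


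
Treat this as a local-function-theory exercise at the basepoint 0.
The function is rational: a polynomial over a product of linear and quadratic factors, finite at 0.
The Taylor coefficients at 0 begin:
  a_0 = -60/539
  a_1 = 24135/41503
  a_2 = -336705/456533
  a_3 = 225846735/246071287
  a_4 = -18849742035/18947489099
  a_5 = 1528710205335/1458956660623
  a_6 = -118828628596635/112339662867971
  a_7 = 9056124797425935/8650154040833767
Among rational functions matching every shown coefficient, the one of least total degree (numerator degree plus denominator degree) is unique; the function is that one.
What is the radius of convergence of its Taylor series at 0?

No rational of total degree below 4 reproduces all 8 coefficients; solving the [1/3] Pade equations on them gives f(α) = (1/3 - 37*α/28)/((α - 11/5)*(α + 7/6)**2), whose expansion matches every shown term.
Denominator factor (α - 11/5): pole of order 1 at 11/5, modulus 11/5.
Denominator factor (α + 7/6)^2: pole of order 2 at -7/6, modulus 7/6.
The radius of convergence is the smallest modulus among the singular points: 7/6.

The radius of convergence is 7/6.


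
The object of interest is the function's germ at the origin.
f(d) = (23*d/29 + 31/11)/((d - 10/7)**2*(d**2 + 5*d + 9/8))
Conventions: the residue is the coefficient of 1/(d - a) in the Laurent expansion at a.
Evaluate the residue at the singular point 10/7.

The residue is -33970328/157853583.

At the order-2 pole 10/7 set g(d) = (d - (10/7))^2*f(d) = (23*d/29 + 31/11)/(d**2 + 5*d + 9/8).
Order-2 pole: residue = g'(a); g'(10/7) = -33970328/157853583, so the residue is -33970328/157853583.


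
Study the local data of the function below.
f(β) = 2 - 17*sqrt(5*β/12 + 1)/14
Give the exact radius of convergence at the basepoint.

The radius of convergence is 12/5.

Branch term (-17/14)*sqrt(1 - β/(-12/5)): its argument vanishes at β = -12/5, a square-root branch point, modulus 12/5.
The radius of convergence is the smallest modulus among the singular points: 12/5.


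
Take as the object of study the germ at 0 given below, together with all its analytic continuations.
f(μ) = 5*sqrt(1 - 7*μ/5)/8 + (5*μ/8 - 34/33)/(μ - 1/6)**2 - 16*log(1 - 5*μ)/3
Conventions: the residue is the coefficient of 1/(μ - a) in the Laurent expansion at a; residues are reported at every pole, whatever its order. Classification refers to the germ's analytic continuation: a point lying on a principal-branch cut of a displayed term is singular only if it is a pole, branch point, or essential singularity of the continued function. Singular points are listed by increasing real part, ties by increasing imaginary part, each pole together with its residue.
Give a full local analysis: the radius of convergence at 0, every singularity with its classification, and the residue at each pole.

Radius of convergence at 0: 1/6.
At 1/6: a pole of order 2; residue 5/8.
At 1/5: a logarithmic branch point.
At 5/7: an algebraic (square-root) branch point.

Denominator factor (μ - 1/6)^2: pole of order 2 at 1/6, modulus 1/6.
Branch term (5/8)*sqrt(1 - μ/(5/7)): its argument vanishes at μ = 5/7, a square-root branch point, modulus 5/7.
Branch term (-16/3)*log(1 - μ/(1/5)): its argument vanishes at μ = 1/5, a logarithmic branch point, modulus 1/5.
The radius of convergence is the smallest modulus among the singular points: 1/6.
The branch terms are analytic at 1/6 and contribute nothing to the residue; only the rational part matters.
At the order-2 pole 1/6 set g(μ) = (μ - (1/6))^2*(rational part) = 5*μ/8 - 34/33.
Order-2 pole: residue = g'(a); g'(1/6) = 5/8, so the residue is 5/8.
List the singular points by increasing real part (a conjugate pair: the negative imaginary part first).


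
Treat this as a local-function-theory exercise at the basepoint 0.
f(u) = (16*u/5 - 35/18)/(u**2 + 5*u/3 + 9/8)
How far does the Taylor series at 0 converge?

The radius of convergence is (3/4)*sqrt(2).

Denominator factor (u**2 + 5*u/3 + 9/8): discriminant -31/18, complex-conjugate roots (-5/6) + ((1/12)*sqrt(62))*i and (-5/6) - ((1/12)*sqrt(62))*i; poles of order 1, moduli (3/4)*sqrt(2) and (3/4)*sqrt(2).
The radius of convergence is the smallest modulus among the singular points: (3/4)*sqrt(2).


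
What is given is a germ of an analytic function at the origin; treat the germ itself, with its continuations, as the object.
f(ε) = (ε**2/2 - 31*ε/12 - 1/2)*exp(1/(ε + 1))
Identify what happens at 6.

The point is a regular point.

There is no denominator, hence no pole anywhere.
The essential point of exp(1/(ε - (-1))) is -1, not 6.
So the germ continues analytically to 6.


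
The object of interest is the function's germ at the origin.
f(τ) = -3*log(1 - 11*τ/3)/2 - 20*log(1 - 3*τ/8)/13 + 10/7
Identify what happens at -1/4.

There is no denominator, hence no pole anywhere.
Branch term log(1 - τ/(8/3)): argument at -1/4 is 35/32, nonzero, so -1/4 is not its branch point (a point on a principal cut is still regular for the continued germ).
Branch term log(1 - τ/(3/11)): argument at -1/4 is 23/12, nonzero, so -1/4 is not its branch point (a point on a principal cut is still regular for the continued germ).
So the germ continues analytically to -1/4.

The point is a regular point.


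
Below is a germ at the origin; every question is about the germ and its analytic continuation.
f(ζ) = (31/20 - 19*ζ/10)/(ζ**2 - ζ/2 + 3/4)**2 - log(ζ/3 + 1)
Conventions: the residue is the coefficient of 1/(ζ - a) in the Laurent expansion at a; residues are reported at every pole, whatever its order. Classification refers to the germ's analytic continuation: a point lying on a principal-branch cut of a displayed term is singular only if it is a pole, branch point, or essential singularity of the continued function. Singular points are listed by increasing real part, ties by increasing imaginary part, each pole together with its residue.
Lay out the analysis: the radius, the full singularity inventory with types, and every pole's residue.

Denominator factor (ζ**2 - ζ/2 + 3/4)^2: discriminant -11/4, complex-conjugate roots (1/4) + ((1/4)*sqrt(11))*i and (1/4) - ((1/4)*sqrt(11))*i; poles of order 2, moduli (1/2)*sqrt(3) and (1/2)*sqrt(3).
Branch term (-1)*log(1 - ζ/(-3)): its argument vanishes at ζ = -3, a logarithmic branch point, modulus 3.
The radius of convergence is the smallest modulus among the singular points: (1/2)*sqrt(3).
The branch term is analytic at (1/4) - ((1/4)*sqrt(11))*i and contributes nothing to the residue; only the rational part matters.
The factor ζ**2 - ζ/2 + 3/4 splits as (ζ - a)(ζ - a') with a = (1/4) - ((1/4)*sqrt(11))*i, a' = (1/4) + ((1/4)*sqrt(11))*i. At the order-2 pole a set g(ζ) = (ζ - a)^2*(rational part) = [31/20 - 19*ζ/10] / (ζ - a')^2.
Order-2 pole: residue = g'(a); g'((1/4) - ((1/4)*sqrt(11))*i) = ((86/605)*sqrt(11))*i, so the residue is ((86/605)*sqrt(11))*i.
The branch term is analytic at (1/4) + ((1/4)*sqrt(11))*i and contributes nothing to the residue; only the rational part matters.
The factor ζ**2 - ζ/2 + 3/4 splits as (ζ - a)(ζ - a') with a = (1/4) + ((1/4)*sqrt(11))*i, a' = (1/4) - ((1/4)*sqrt(11))*i. At the order-2 pole a set g(ζ) = (ζ - a)^2*(rational part) = [31/20 - 19*ζ/10] / (ζ - a')^2.
Order-2 pole: residue = g'(a); g'((1/4) + ((1/4)*sqrt(11))*i) = -((86/605)*sqrt(11))*i, so the residue is -((86/605)*sqrt(11))*i.
List the singular points by increasing real part (a conjugate pair: the negative imaginary part first).

Radius of convergence at 0: (1/2)*sqrt(3).
At -3: a logarithmic branch point.
At (1/4) - ((1/4)*sqrt(11))*i: a pole of order 2; residue ((86/605)*sqrt(11))*i.
At (1/4) + ((1/4)*sqrt(11))*i: a pole of order 2; residue -((86/605)*sqrt(11))*i.


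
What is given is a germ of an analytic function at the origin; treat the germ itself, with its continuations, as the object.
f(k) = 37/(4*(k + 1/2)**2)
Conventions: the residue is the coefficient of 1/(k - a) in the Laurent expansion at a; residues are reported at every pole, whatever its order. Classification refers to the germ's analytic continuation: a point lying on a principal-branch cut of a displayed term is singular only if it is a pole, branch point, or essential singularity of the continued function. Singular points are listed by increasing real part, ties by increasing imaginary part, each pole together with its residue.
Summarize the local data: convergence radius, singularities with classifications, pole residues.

Radius of convergence at 0: 1/2.
At -1/2: a pole of order 2; residue 0.

Denominator factor (k + 1/2)^2: pole of order 2 at -1/2, modulus 1/2.
The radius of convergence is the smallest modulus among the singular points: 1/2.
At the order-2 pole -1/2 set g(k) = (k - (-1/2))^2*f(k) = 37/4.
Order-2 pole: residue = g'(a); g'(-1/2) = 0, so the residue is 0.
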